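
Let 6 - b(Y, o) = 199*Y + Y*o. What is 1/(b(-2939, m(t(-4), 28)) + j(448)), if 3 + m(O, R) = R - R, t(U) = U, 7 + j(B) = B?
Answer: 1/576491 ≈ 1.7346e-6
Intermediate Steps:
j(B) = -7 + B
m(O, R) = -3 (m(O, R) = -3 + (R - R) = -3 + 0 = -3)
b(Y, o) = 6 - 199*Y - Y*o (b(Y, o) = 6 - (199*Y + Y*o) = 6 + (-199*Y - Y*o) = 6 - 199*Y - Y*o)
1/(b(-2939, m(t(-4), 28)) + j(448)) = 1/((6 - 199*(-2939) - 1*(-2939)*(-3)) + (-7 + 448)) = 1/((6 + 584861 - 8817) + 441) = 1/(576050 + 441) = 1/576491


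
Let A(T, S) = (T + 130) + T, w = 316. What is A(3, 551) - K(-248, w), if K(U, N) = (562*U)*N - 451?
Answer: 44043403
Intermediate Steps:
K(U, N) = -451 + 562*N*U (K(U, N) = 562*N*U - 451 = -451 + 562*N*U)
A(T, S) = 130 + 2*T (A(T, S) = (130 + T) + T = 130 + 2*T)
A(3, 551) - K(-248, w) = (130 + 2*3) - (-451 + 562*316*(-248)) = (130 + 6) - (-451 - 44042816) = 136 - 1*(-44043267) = 136 + 44043267 = 44043403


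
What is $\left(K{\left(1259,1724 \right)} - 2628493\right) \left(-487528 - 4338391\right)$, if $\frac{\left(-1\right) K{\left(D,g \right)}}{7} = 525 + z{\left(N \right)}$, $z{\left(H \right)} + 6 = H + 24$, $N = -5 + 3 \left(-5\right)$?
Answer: $12702561999526$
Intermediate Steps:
$N = -20$ ($N = -5 - 15 = -20$)
$z{\left(H \right)} = 18 + H$ ($z{\left(H \right)} = -6 + \left(H + 24\right) = -6 + \left(24 + H\right) = 18 + H$)
$K{\left(D,g \right)} = -3661$ ($K{\left(D,g \right)} = - 7 \left(525 + \left(18 - 20\right)\right) = - 7 \left(525 - 2\right) = \left(-7\right) 523 = -3661$)
$\left(K{\left(1259,1724 \right)} - 2628493\right) \left(-487528 - 4338391\right) = \left(-3661 - 2628493\right) \left(-487528 - 4338391\right) = \left(-2632154\right) \left(-4825919\right) = 12702561999526$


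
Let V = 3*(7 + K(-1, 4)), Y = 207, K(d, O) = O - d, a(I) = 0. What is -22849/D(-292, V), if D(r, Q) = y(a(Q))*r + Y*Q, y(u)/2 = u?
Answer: -22849/7452 ≈ -3.0662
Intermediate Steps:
y(u) = 2*u
V = 36 (V = 3*(7 + (4 - 1*(-1))) = 3*(7 + (4 + 1)) = 3*(7 + 5) = 3*12 = 36)
D(r, Q) = 207*Q (D(r, Q) = (2*0)*r + 207*Q = 0*r + 207*Q = 0 + 207*Q = 207*Q)
-22849/D(-292, V) = -22849/(207*36) = -22849/7452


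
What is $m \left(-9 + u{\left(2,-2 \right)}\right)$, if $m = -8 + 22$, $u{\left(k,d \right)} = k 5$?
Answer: $14$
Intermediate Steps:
$u{\left(k,d \right)} = 5 k$
$m = 14$
$m \left(-9 + u{\left(2,-2 \right)}\right) = 14 \left(-9 + 5 \cdot 2\right) = 14 \left(-9 + 10\right) = 14 \cdot 1 = 14$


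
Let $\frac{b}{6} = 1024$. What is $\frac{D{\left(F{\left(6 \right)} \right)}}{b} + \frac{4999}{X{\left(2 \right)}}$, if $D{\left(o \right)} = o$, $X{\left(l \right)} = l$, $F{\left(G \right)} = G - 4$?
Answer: $\frac{7678465}{3072} \approx 2499.5$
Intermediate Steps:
$b = 6144$ ($b = 6 \cdot 1024 = 6144$)
$F{\left(G \right)} = -4 + G$
$\frac{D{\left(F{\left(6 \right)} \right)}}{b} + \frac{4999}{X{\left(2 \right)}} = \frac{-4 + 6}{6144} + \frac{4999}{2} = 2 \cdot \frac{1}{6144} + 4999 \cdot \frac{1}{2} = \frac{1}{3072} + \frac{4999}{2} = \frac{7678465}{3072}$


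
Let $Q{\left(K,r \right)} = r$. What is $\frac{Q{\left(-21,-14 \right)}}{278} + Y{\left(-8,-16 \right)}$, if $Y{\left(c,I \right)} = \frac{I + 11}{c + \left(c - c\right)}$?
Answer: $\frac{639}{1112} \approx 0.57464$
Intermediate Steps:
$Y{\left(c,I \right)} = \frac{11 + I}{c}$ ($Y{\left(c,I \right)} = \frac{11 + I}{c + 0} = \frac{11 + I}{c}$)
$\frac{Q{\left(-21,-14 \right)}}{278} + Y{\left(-8,-16 \right)} = \frac{1}{278} \left(-14\right) + \frac{11 - 16}{-8} = \frac{1}{278} \left(-14\right) - - \frac{5}{8} = - \frac{7}{139} + \frac{5}{8} = \frac{639}{1112}$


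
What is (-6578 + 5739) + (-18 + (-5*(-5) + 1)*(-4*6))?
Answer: -1481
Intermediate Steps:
(-6578 + 5739) + (-18 + (-5*(-5) + 1)*(-4*6)) = -839 + (-18 + (25 + 1)*(-24)) = -839 + (-18 + 26*(-24)) = -839 + (-18 - 624) = -839 - 642 = -1481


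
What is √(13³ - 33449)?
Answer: 2*I*√7813 ≈ 176.78*I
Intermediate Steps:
√(13³ - 33449) = √(2197 - 33449) = √(-31252) = 2*I*√7813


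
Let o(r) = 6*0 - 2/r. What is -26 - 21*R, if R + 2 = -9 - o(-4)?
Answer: 431/2 ≈ 215.50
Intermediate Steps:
o(r) = -2/r (o(r) = 0 - 2/r = -2/r)
R = -23/2 (R = -2 + (-9 - (-2)/(-4)) = -2 + (-9 - (-2)*(-1)/4) = -2 + (-9 - 1*1/2) = -2 + (-9 - 1/2) = -2 - 19/2 = -23/2 ≈ -11.500)
-26 - 21*R = -26 - 21*(-23/2) = -26 + 483/2 = 431/2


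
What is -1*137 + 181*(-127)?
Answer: -23124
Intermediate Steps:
-1*137 + 181*(-127) = -137 - 22987 = -23124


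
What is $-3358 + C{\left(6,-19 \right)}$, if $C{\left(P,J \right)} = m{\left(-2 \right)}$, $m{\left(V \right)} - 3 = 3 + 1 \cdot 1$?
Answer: $-3351$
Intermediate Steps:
$m{\left(V \right)} = 7$ ($m{\left(V \right)} = 3 + \left(3 + 1 \cdot 1\right) = 3 + \left(3 + 1\right) = 3 + 4 = 7$)
$C{\left(P,J \right)} = 7$
$-3358 + C{\left(6,-19 \right)} = -3358 + 7 = -3351$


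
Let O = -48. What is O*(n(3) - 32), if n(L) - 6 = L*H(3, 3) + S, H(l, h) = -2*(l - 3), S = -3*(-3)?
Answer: 816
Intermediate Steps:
S = 9
H(l, h) = 6 - 2*l (H(l, h) = -2*(-3 + l) = 6 - 2*l)
n(L) = 15 (n(L) = 6 + (L*(6 - 2*3) + 9) = 6 + (L*(6 - 6) + 9) = 6 + (L*0 + 9) = 6 + (0 + 9) = 6 + 9 = 15)
O*(n(3) - 32) = -48*(15 - 32) = -48*(-17) = 816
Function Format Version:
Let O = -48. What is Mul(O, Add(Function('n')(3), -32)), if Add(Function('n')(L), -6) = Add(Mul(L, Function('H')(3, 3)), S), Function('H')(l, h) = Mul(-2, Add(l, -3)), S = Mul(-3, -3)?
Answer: 816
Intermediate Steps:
S = 9
Function('H')(l, h) = Add(6, Mul(-2, l)) (Function('H')(l, h) = Mul(-2, Add(-3, l)) = Add(6, Mul(-2, l)))
Function('n')(L) = 15 (Function('n')(L) = Add(6, Add(Mul(L, Add(6, Mul(-2, 3))), 9)) = Add(6, Add(Mul(L, Add(6, -6)), 9)) = Add(6, Add(Mul(L, 0), 9)) = Add(6, Add(0, 9)) = Add(6, 9) = 15)
Mul(O, Add(Function('n')(3), -32)) = Mul(-48, Add(15, -32)) = Mul(-48, -17) = 816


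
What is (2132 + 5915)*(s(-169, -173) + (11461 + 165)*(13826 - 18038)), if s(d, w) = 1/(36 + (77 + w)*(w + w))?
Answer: -13102991349120881/33252 ≈ -3.9405e+11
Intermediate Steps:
s(d, w) = 1/(36 + 2*w*(77 + w)) (s(d, w) = 1/(36 + (77 + w)*(2*w)) = 1/(36 + 2*w*(77 + w)))
(2132 + 5915)*(s(-169, -173) + (11461 + 165)*(13826 - 18038)) = (2132 + 5915)*(1/(2*(18 + (-173)**2 + 77*(-173))) + (11461 + 165)*(13826 - 18038)) = 8047*(1/(2*(18 + 29929 - 13321)) + 11626*(-4212)) = 8047*((1/2)/16626 - 48968712) = 8047*((1/2)*(1/16626) - 48968712) = 8047*(1/33252 - 48968712) = 8047*(-1628307611423/33252) = -13102991349120881/33252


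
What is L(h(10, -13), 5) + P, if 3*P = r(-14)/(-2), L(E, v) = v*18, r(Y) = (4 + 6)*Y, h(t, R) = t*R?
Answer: 340/3 ≈ 113.33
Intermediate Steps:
h(t, R) = R*t
r(Y) = 10*Y
L(E, v) = 18*v
P = 70/3 (P = ((10*(-14))/(-2))/3 = (-½*(-140))/3 = (⅓)*70 = 70/3 ≈ 23.333)
L(h(10, -13), 5) + P = 18*5 + 70/3 = 90 + 70/3 = 340/3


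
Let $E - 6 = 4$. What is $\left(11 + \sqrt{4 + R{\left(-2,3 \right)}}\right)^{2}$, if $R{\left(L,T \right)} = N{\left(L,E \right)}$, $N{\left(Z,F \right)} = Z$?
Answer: $\left(11 + \sqrt{2}\right)^{2} \approx 154.11$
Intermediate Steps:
$E = 10$ ($E = 6 + 4 = 10$)
$R{\left(L,T \right)} = L$
$\left(11 + \sqrt{4 + R{\left(-2,3 \right)}}\right)^{2} = \left(11 + \sqrt{4 - 2}\right)^{2} = \left(11 + \sqrt{2}\right)^{2}$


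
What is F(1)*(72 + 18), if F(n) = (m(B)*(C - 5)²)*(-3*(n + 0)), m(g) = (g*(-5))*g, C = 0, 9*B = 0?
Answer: 0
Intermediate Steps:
B = 0 (B = (⅑)*0 = 0)
m(g) = -5*g² (m(g) = (-5*g)*g = -5*g²)
F(n) = 0 (F(n) = ((-5*0²)*(0 - 5)²)*(-3*(n + 0)) = (-5*0*(-5)²)*(-3*n) = (0*25)*(-3*n) = 0*(-3*n) = 0)
F(1)*(72 + 18) = 0*(72 + 18) = 0*90 = 0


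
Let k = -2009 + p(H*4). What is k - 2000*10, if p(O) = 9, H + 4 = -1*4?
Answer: -22000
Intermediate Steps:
H = -8 (H = -4 - 1*4 = -4 - 4 = -8)
k = -2000 (k = -2009 + 9 = -2000)
k - 2000*10 = -2000 - 2000*10 = -2000 - 1*20000 = -2000 - 20000 = -22000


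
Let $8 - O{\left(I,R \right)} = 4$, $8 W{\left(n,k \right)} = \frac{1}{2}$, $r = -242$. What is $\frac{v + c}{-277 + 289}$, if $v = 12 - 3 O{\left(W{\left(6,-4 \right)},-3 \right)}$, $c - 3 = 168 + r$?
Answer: $- \frac{71}{12} \approx -5.9167$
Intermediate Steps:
$W{\left(n,k \right)} = \frac{1}{16}$ ($W{\left(n,k \right)} = \frac{1}{8 \cdot 2} = \frac{1}{8} \cdot \frac{1}{2} = \frac{1}{16}$)
$O{\left(I,R \right)} = 4$ ($O{\left(I,R \right)} = 8 - 4 = 4$)
$c = -71$ ($c = 3 + \left(168 - 242\right) = 3 - 74 = -71$)
$v = 0$ ($v = 12 - 12 = 0$)
$\frac{v + c}{-277 + 289} = \frac{0 - 71}{-277 + 289} = - \frac{71}{12}$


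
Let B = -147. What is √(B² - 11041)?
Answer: 2*√2642 ≈ 102.80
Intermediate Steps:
√(B² - 11041) = √((-147)² - 11041) = √(21609 - 11041) = √10568 = 2*√2642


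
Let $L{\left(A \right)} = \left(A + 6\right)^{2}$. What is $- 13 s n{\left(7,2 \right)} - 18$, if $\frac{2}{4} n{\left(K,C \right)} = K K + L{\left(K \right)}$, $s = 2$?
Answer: $-11354$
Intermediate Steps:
$L{\left(A \right)} = \left(6 + A\right)^{2}$
$n{\left(K,C \right)} = 2 K^{2} + 2 \left(6 + K\right)^{2}$ ($n{\left(K,C \right)} = 2 \left(K K + \left(6 + K\right)^{2}\right) = 2 \left(K^{2} + \left(6 + K\right)^{2}\right) = 2 K^{2} + 2 \left(6 + K\right)^{2}$)
$- 13 s n{\left(7,2 \right)} - 18 = \left(-13\right) 2 \left(2 \cdot 7^{2} + 2 \left(6 + 7\right)^{2}\right) - 18 = - 26 \left(2 \cdot 49 + 2 \cdot 13^{2}\right) - 18 = - 26 \left(98 + 2 \cdot 169\right) - 18 = - 26 \left(98 + 338\right) - 18 = \left(-26\right) 436 - 18 = -11336 - 18 = -11354$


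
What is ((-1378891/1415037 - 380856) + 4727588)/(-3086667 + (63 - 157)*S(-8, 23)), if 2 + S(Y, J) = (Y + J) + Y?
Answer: -6150785230193/4368413079069 ≈ -1.4080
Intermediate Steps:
S(Y, J) = -2 + J + 2*Y (S(Y, J) = -2 + ((Y + J) + Y) = -2 + ((J + Y) + Y) = -2 + (J + 2*Y) = -2 + J + 2*Y)
((-1378891/1415037 - 380856) + 4727588)/(-3086667 + (63 - 157)*S(-8, 23)) = ((-1378891/1415037 - 380856) + 4727588)/(-3086667 + (63 - 157)*(-2 + 23 + 2*(-8))) = ((-1378891*1/1415037 - 380856) + 4727588)/(-3086667 - 94*(-2 + 23 - 16)) = ((-1378891/1415037 - 380856) + 4727588)/(-3086667 - 94*5) = (-538926710563/1415037 + 4727588)/(-3086667 - 470) = (6150785230193/1415037)/(-3087137) = (6150785230193/1415037)*(-1/3087137) = -6150785230193/4368413079069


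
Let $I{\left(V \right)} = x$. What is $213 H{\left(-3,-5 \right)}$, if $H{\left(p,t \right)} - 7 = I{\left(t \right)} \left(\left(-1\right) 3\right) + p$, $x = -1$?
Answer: $1491$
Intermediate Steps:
$I{\left(V \right)} = -1$
$H{\left(p,t \right)} = 10 + p$ ($H{\left(p,t \right)} = 7 + \left(- \left(-1\right) 3 + p\right) = 7 + \left(\left(-1\right) \left(-3\right) + p\right) = 7 + \left(3 + p\right) = 10 + p$)
$213 H{\left(-3,-5 \right)} = 213 \left(10 - 3\right) = 213 \cdot 7 = 1491$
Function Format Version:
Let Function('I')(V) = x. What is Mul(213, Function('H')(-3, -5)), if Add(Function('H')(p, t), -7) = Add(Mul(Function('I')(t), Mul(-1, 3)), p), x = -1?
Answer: 1491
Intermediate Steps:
Function('I')(V) = -1
Function('H')(p, t) = Add(10, p) (Function('H')(p, t) = Add(7, Add(Mul(-1, Mul(-1, 3)), p)) = Add(7, Add(Mul(-1, -3), p)) = Add(7, Add(3, p)) = Add(10, p))
Mul(213, Function('H')(-3, -5)) = Mul(213, Add(10, -3)) = Mul(213, 7) = 1491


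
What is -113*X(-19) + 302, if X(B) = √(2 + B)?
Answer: 302 - 113*I*√17 ≈ 302.0 - 465.91*I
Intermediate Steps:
-113*X(-19) + 302 = -113*√(2 - 19) + 302 = -113*I*√17 + 302 = 302 - 113*I*√17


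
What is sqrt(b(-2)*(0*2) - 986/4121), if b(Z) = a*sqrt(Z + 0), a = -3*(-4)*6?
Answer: I*sqrt(4063306)/4121 ≈ 0.48914*I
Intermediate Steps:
a = 72 (a = 12*6 = 72)
b(Z) = 72*sqrt(Z) (b(Z) = 72*sqrt(Z + 0) = 72*sqrt(Z))
sqrt(b(-2)*(0*2) - 986/4121) = sqrt((72*sqrt(-2))*(0*2) - 986/4121) = sqrt((72*(I*sqrt(2)))*0 - 986/4121) = sqrt((72*I*sqrt(2))*0 - 1*986/4121) = sqrt(0 - 986/4121) = sqrt(-986/4121) = I*sqrt(4063306)/4121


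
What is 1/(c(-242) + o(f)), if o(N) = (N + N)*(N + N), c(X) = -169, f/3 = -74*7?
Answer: 1/9659495 ≈ 1.0353e-7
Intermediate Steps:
f = -1554 (f = 3*(-74*7) = 3*(-518) = -1554)
o(N) = 4*N² (o(N) = (2*N)*(2*N) = 4*N²)
1/(c(-242) + o(f)) = 1/(-169 + 4*(-1554)²) = 1/(-169 + 4*2414916) = 1/(-169 + 9659664) = 1/9659495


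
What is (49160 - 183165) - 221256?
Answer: -355261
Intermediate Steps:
(49160 - 183165) - 221256 = -134005 - 221256 = -355261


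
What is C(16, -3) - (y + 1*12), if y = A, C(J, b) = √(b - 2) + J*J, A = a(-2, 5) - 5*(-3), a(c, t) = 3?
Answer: 226 + I*√5 ≈ 226.0 + 2.2361*I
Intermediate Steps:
A = 18 (A = 3 - 5*(-3) = 3 + 15 = 18)
C(J, b) = J² + √(-2 + b) (C(J, b) = √(-2 + b) + J² = J² + √(-2 + b))
y = 18
C(16, -3) - (y + 1*12) = (16² + √(-2 - 3)) - (18 + 1*12) = (256 + √(-5)) - (18 + 12) = (256 + I*√5) - 1*30 = (256 + I*√5) - 30 = 226 + I*√5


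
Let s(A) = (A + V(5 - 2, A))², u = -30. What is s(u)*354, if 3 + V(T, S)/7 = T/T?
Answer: 685344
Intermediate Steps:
V(T, S) = -14 (V(T, S) = -21 + 7*(T/T) = -21 + 7*1 = -21 + 7 = -14)
s(A) = (-14 + A)² (s(A) = (A - 14)² = (-14 + A)²)
s(u)*354 = (-14 - 30)²*354 = (-44)²*354 = 1936*354 = 685344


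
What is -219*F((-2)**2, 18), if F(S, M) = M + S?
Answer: -4818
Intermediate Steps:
-219*F((-2)**2, 18) = -219*(18 + (-2)**2) = -219*(18 + 4) = -219*22 = -4818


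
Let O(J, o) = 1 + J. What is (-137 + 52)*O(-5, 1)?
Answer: 340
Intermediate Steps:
(-137 + 52)*O(-5, 1) = (-137 + 52)*(1 - 5) = -85*(-4) = 340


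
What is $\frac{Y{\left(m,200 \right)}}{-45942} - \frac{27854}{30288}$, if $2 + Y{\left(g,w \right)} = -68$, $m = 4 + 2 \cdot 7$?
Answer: $- \frac{35487453}{38652536} \approx -0.91811$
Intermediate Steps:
$m = 18$ ($m = 4 + 14 = 18$)
$Y{\left(g,w \right)} = -70$ ($Y{\left(g,w \right)} = -2 - 68 = -70$)
$\frac{Y{\left(m,200 \right)}}{-45942} - \frac{27854}{30288} = - \frac{70}{-45942} - \frac{27854}{30288} = \left(-70\right) \left(- \frac{1}{45942}\right) - \frac{13927}{15144} = \frac{35}{22971} - \frac{13927}{15144} = - \frac{35487453}{38652536}$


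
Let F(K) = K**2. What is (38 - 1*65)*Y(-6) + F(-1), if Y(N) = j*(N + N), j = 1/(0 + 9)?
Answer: 37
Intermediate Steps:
j = 1/9 ≈ 0.11111
Y(N) = 2*N/9 (Y(N) = (N + N)/9 = (2*N)/9 = 2*N/9)
(38 - 1*65)*Y(-6) + F(-1) = (38 - 1*65)*((2/9)*(-6)) + (-1)**2 = (38 - 65)*(-4/3) + 1 = -27*(-4/3) + 1 = 36 + 1 = 37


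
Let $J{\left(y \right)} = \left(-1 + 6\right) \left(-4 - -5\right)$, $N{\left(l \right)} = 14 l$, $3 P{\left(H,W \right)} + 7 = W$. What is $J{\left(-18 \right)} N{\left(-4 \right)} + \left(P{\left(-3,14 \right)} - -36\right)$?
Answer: $- \frac{725}{3} \approx -241.67$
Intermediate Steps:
$P{\left(H,W \right)} = - \frac{7}{3} + \frac{W}{3}$
$J{\left(y \right)} = 5$ ($J{\left(y \right)} = 5 \left(-4 + 5\right) = 5 \cdot 1 = 5$)
$J{\left(-18 \right)} N{\left(-4 \right)} + \left(P{\left(-3,14 \right)} - -36\right) = 5 \cdot 14 \left(-4\right) + \left(\left(- \frac{7}{3} + \frac{1}{3} \cdot 14\right) - -36\right) = 5 \left(-56\right) + \left(\left(- \frac{7}{3} + \frac{14}{3}\right) + 36\right) = -280 + \left(\frac{7}{3} + 36\right) = -280 + \frac{115}{3} = - \frac{725}{3}$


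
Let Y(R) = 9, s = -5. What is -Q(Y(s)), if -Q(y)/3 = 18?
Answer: 54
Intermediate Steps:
Q(y) = -54 (Q(y) = -3*18 = -54)
-Q(Y(s)) = -1*(-54) = 54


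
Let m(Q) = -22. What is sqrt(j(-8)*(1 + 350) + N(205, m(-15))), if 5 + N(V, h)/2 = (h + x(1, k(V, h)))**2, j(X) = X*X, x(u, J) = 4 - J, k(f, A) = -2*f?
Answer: sqrt(329782) ≈ 574.27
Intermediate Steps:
j(X) = X**2
N(V, h) = -10 + 2*(4 + h + 2*V)**2 (N(V, h) = -10 + 2*(h + (4 - (-2)*V))**2 = -10 + 2*(h + (4 + 2*V))**2 = -10 + 2*(4 + h + 2*V)**2)
sqrt(j(-8)*(1 + 350) + N(205, m(-15))) = sqrt((-8)**2*(1 + 350) + (-10 + 2*(4 - 22 + 2*205)**2)) = sqrt(64*351 + (-10 + 2*(4 - 22 + 410)**2)) = sqrt(22464 + (-10 + 2*392**2)) = sqrt(22464 + (-10 + 2*153664)) = sqrt(22464 + (-10 + 307328)) = sqrt(22464 + 307318) = sqrt(329782)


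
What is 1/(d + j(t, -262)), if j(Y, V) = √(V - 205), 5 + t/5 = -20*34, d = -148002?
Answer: -148002/21904592471 - I*√467/21904592471 ≈ -6.7567e-6 - 9.8656e-10*I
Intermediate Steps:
t = -3425 (t = -25 + 5*(-20*34) = -25 + 5*(-680) = -25 - 3400 = -3425)
j(Y, V) = √(-205 + V)
1/(d + j(t, -262)) = 1/(-148002 + √(-205 - 262)) = 1/(-148002 + √(-467)) = 1/(-148002 + I*√467)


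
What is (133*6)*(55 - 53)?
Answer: 1596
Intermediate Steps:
(133*6)*(55 - 53) = 798*2 = 1596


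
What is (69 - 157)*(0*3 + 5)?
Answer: -440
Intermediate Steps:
(69 - 157)*(0*3 + 5) = -88*(0 + 5) = -88*5 = -440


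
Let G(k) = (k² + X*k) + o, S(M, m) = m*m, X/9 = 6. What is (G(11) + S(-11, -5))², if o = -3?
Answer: 543169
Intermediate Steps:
X = 54 (X = 9*6 = 54)
S(M, m) = m²
G(k) = -3 + k² + 54*k (G(k) = (k² + 54*k) - 3 = -3 + k² + 54*k)
(G(11) + S(-11, -5))² = ((-3 + 11² + 54*11) + (-5)²)² = ((-3 + 121 + 594) + 25)² = (712 + 25)² = 737² = 543169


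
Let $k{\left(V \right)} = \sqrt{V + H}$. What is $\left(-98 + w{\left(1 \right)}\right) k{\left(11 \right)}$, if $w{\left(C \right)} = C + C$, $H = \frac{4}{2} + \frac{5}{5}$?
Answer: $- 96 \sqrt{14} \approx -359.2$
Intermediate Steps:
$H = 3$ ($H = 4 \cdot \frac{1}{2} + 5 \cdot \frac{1}{5} = 2 + 1 = 3$)
$k{\left(V \right)} = \sqrt{3 + V}$ ($k{\left(V \right)} = \sqrt{V + 3} = \sqrt{3 + V}$)
$w{\left(C \right)} = 2 C$
$\left(-98 + w{\left(1 \right)}\right) k{\left(11 \right)} = \left(-98 + 2 \cdot 1\right) \sqrt{3 + 11} = \left(-98 + 2\right) \sqrt{14} = - 96 \sqrt{14}$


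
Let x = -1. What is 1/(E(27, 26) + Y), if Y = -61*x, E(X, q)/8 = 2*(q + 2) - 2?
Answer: 1/493 ≈ 0.0020284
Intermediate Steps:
E(X, q) = 16 + 16*q (E(X, q) = 8*(2*(q + 2) - 2) = 8*(2*(2 + q) - 2) = 8*((4 + 2*q) - 2) = 8*(2 + 2*q) = 16 + 16*q)
Y = 61 (Y = -61*(-1) = -1*(-61) = 61)
1/(E(27, 26) + Y) = 1/((16 + 16*26) + 61) = 1/((16 + 416) + 61) = 1/(432 + 61) = 1/493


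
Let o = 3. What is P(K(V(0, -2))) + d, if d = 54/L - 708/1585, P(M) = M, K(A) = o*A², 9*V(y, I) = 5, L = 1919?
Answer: 41667701/82123605 ≈ 0.50738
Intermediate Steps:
V(y, I) = 5/9 (V(y, I) = (⅑)*5 = 5/9)
K(A) = 3*A²
d = -1273062/3041615 (d = 54/1919 - 708/1585 = -1273062/3041615 ≈ -0.41855)
P(K(V(0, -2))) + d = 3*(5/9)² - 1273062/3041615 = 3*(25/81) - 1273062/3041615 = 25/27 - 1273062/3041615 = 41667701/82123605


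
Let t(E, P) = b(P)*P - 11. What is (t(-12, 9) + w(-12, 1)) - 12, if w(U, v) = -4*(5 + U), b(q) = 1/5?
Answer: 34/5 ≈ 6.8000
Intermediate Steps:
b(q) = 1/5
t(E, P) = -11 + P/5 (t(E, P) = P/5 - 11 = -11 + P/5)
w(U, v) = -20 - 4*U
(t(-12, 9) + w(-12, 1)) - 12 = ((-11 + (1/5)*9) + (-20 - 4*(-12))) - 12 = ((-11 + 9/5) + (-20 + 48)) - 12 = (-46/5 + 28) - 12 = 94/5 - 12 = 34/5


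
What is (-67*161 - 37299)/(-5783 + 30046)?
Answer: -48086/24263 ≈ -1.9819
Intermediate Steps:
(-67*161 - 37299)/(-5783 + 30046) = (-10787 - 37299)/24263 = -48086*1/24263 = -48086/24263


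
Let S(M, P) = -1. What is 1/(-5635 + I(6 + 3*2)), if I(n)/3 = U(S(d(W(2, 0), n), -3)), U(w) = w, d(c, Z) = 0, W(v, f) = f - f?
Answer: -1/5638 ≈ -0.00017737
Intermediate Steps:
W(v, f) = 0
I(n) = -3 (I(n) = 3*(-1) = -3)
1/(-5635 + I(6 + 3*2)) = 1/(-5635 - 3) = 1/(-5638) = -1/5638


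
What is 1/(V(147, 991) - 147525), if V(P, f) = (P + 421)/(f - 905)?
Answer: -43/6343291 ≈ -6.7788e-6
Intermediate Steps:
V(P, f) = (421 + P)/(-905 + f)
1/(V(147, 991) - 147525) = 1/((421 + 147)/(-905 + 991) - 147525) = 1/(568/86 - 147525) = 1/((1/86)*568 - 147525) = 1/(284/43 - 147525) = 1/(-6343291/43) = -43/6343291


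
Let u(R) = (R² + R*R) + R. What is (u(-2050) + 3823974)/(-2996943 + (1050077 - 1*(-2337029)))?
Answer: 12226924/390163 ≈ 31.338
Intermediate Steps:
u(R) = R + 2*R² (u(R) = (R² + R²) + R = 2*R² + R = R + 2*R²)
(u(-2050) + 3823974)/(-2996943 + (1050077 - 1*(-2337029))) = (-2050*(1 + 2*(-2050)) + 3823974)/(-2996943 + (1050077 - 1*(-2337029))) = (-2050*(1 - 4100) + 3823974)/(-2996943 + (1050077 + 2337029)) = (-2050*(-4099) + 3823974)/(-2996943 + 3387106) = (8402950 + 3823974)/390163 = 12226924*(1/390163) = 12226924/390163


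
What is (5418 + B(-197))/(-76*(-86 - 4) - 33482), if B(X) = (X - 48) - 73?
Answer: -2550/13321 ≈ -0.19143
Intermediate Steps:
B(X) = -121 + X (B(X) = (-48 + X) - 73 = -121 + X)
(5418 + B(-197))/(-76*(-86 - 4) - 33482) = (5418 + (-121 - 197))/(-76*(-86 - 4) - 33482) = (5418 - 318)/(-76*(-90) - 33482) = 5100/(6840 - 33482) = 5100/(-26642) = 5100*(-1/26642) = -2550/13321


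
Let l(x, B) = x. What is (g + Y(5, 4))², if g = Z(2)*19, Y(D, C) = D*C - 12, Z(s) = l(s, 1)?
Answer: 2116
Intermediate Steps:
Z(s) = s
Y(D, C) = -12 + C*D (Y(D, C) = C*D - 12 = -12 + C*D)
g = 38 (g = 2*19 = 38)
(g + Y(5, 4))² = (38 + (-12 + 4*5))² = (38 + (-12 + 20))² = (38 + 8)² = 46² = 2116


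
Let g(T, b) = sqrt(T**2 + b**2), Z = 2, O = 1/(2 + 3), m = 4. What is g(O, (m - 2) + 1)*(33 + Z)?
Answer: 7*sqrt(226) ≈ 105.23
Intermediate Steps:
O = 1/5 ≈ 0.20000
g(O, (m - 2) + 1)*(33 + Z) = sqrt((1/5)**2 + ((4 - 2) + 1)**2)*(33 + 2) = sqrt(1/25 + (2 + 1)**2)*35 = sqrt(1/25 + 3**2)*35 = sqrt(1/25 + 9)*35 = sqrt(226/25)*35 = (sqrt(226)/5)*35 = 7*sqrt(226)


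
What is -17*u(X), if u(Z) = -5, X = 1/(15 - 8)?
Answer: 85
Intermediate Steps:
X = ⅐ (X = 1/7 = ⅐ ≈ 0.14286)
-17*u(X) = -17*(-5) = 85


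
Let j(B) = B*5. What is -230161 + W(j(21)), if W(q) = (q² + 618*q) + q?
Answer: -154141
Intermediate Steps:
j(B) = 5*B
W(q) = q² + 619*q
-230161 + W(j(21)) = -230161 + (5*21)*(619 + 5*21) = -230161 + 105*(619 + 105) = -230161 + 105*724 = -230161 + 76020 = -154141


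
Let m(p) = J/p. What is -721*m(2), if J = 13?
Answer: -9373/2 ≈ -4686.5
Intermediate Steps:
m(p) = 13/p
-721*m(2) = -9373/2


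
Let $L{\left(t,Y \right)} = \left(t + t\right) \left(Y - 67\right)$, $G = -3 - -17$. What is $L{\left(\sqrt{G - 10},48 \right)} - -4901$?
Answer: $4825$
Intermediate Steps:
$G = 14$ ($G = -3 + 17 = 14$)
$L{\left(t,Y \right)} = 2 t \left(-67 + Y\right)$
$L{\left(\sqrt{G - 10},48 \right)} - -4901 = 2 \sqrt{14 - 10} \left(-67 + 48\right) - -4901 = 2 \sqrt{4} \left(-19\right) + 4901 = 2 \cdot 2 \left(-19\right) + 4901 = -76 + 4901 = 4825$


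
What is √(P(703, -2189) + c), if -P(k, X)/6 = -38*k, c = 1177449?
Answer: 3*√148637 ≈ 1156.6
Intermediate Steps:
P(k, X) = 228*k (P(k, X) = -(-228)*k = 228*k)
√(P(703, -2189) + c) = √(228*703 + 1177449) = √(160284 + 1177449) = √1337733 = 3*√148637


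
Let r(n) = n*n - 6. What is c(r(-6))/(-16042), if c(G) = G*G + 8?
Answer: -454/8021 ≈ -0.056601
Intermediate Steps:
r(n) = -6 + n**2 (r(n) = n**2 - 6 = -6 + n**2)
c(G) = 8 + G**2 (c(G) = G**2 + 8 = 8 + G**2)
c(r(-6))/(-16042) = (8 + (-6 + (-6)**2)**2)/(-16042) = (8 + (-6 + 36)**2)*(-1/16042) = (8 + 30**2)*(-1/16042) = (8 + 900)*(-1/16042) = 908*(-1/16042) = -454/8021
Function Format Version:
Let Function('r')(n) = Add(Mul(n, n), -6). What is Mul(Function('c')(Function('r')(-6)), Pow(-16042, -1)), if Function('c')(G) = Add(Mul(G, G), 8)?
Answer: Rational(-454, 8021) ≈ -0.056601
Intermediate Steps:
Function('r')(n) = Add(-6, Pow(n, 2)) (Function('r')(n) = Add(Pow(n, 2), -6) = Add(-6, Pow(n, 2)))
Function('c')(G) = Add(8, Pow(G, 2)) (Function('c')(G) = Add(Pow(G, 2), 8) = Add(8, Pow(G, 2)))
Mul(Function('c')(Function('r')(-6)), Pow(-16042, -1)) = Mul(Add(8, Pow(Add(-6, Pow(-6, 2)), 2)), Pow(-16042, -1)) = Mul(Add(8, Pow(Add(-6, 36), 2)), Rational(-1, 16042)) = Mul(Add(8, Pow(30, 2)), Rational(-1, 16042)) = Mul(Add(8, 900), Rational(-1, 16042)) = Mul(908, Rational(-1, 16042)) = Rational(-454, 8021)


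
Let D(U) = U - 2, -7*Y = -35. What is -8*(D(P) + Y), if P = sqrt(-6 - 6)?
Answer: -24 - 16*I*sqrt(3) ≈ -24.0 - 27.713*I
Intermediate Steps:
Y = 5 (Y = -1/7*(-35) = 5)
P = 2*I*sqrt(3) (P = sqrt(-12) = 2*I*sqrt(3) ≈ 3.4641*I)
D(U) = -2 + U
-8*(D(P) + Y) = -8*((-2 + 2*I*sqrt(3)) + 5) = -8*(3 + 2*I*sqrt(3)) = -24 - 16*I*sqrt(3)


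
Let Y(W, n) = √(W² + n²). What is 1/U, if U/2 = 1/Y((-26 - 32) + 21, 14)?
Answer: √1565/2 ≈ 19.780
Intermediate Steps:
U = 2*√1565/1565 (U = 2/(√(((-26 - 32) + 21)² + 14²)) = 2/(√((-58 + 21)² + 196)) = 2/(√((-37)² + 196)) = 2/(√(1369 + 196)) = 2/(√1565) = 2*(√1565/1565) = 2*√1565/1565 ≈ 0.050556)
1/U = 1/(2*√1565/1565) = √1565/2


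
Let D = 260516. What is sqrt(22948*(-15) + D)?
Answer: 2*I*sqrt(20926) ≈ 289.32*I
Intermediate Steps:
sqrt(22948*(-15) + D) = sqrt(22948*(-15) + 260516) = sqrt(-344220 + 260516) = sqrt(-83704) = 2*I*sqrt(20926)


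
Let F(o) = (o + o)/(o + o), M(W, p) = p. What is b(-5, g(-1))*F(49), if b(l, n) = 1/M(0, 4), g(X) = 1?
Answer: 1/4 ≈ 0.25000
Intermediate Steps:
F(o) = 1 (F(o) = (2*o)/((2*o)) = (2*o)*(1/(2*o)) = 1)
b(l, n) = 1/4
b(-5, g(-1))*F(49) = (1/4)*1 = 1/4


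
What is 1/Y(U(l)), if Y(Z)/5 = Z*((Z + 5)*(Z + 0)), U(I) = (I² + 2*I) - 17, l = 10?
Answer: 1/5728860 ≈ 1.7455e-7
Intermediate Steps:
U(I) = -17 + I² + 2*I
Y(Z) = 5*Z²*(5 + Z) (Y(Z) = 5*(Z*((Z + 5)*(Z + 0))) = 5*(Z*((5 + Z)*Z)) = 5*(Z*(Z*(5 + Z))) = 5*(Z²*(5 + Z)) = 5*Z²*(5 + Z))
1/Y(U(l)) = 1/(5*(-17 + 10² + 2*10)²*(5 + (-17 + 10² + 2*10))) = 1/(5*(-17 + 100 + 20)²*(5 + (-17 + 100 + 20))) = 1/(5*103²*(5 + 103)) = 1/(5*10609*108) = 1/5728860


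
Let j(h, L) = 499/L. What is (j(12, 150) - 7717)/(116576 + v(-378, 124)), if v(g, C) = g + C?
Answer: -1157051/17448300 ≈ -0.066313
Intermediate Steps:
v(g, C) = C + g
(j(12, 150) - 7717)/(116576 + v(-378, 124)) = (499/150 - 7717)/(116576 + (124 - 378)) = (499*(1/150) - 7717)/(116576 - 254) = (499/150 - 7717)/116322 = -1157051/150*1/116322 = -1157051/17448300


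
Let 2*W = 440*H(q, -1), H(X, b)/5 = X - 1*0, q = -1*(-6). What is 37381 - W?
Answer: 30781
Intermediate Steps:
q = 6
H(X, b) = 5*X (H(X, b) = 5*(X - 1*0) = 5*(X + 0) = 5*X)
W = 6600 (W = (440*(5*6))/2 = (440*30)/2 = (½)*13200 = 6600)
37381 - W = 37381 - 1*6600 = 37381 - 6600 = 30781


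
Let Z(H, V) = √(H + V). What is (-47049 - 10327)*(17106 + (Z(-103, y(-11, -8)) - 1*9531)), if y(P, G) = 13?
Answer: -434623200 - 172128*I*√10 ≈ -4.3462e+8 - 5.4432e+5*I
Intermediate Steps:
(-47049 - 10327)*(17106 + (Z(-103, y(-11, -8)) - 1*9531)) = (-47049 - 10327)*(17106 + (√(-103 + 13) - 1*9531)) = -57376*(17106 + (√(-90) - 9531)) = -57376*(17106 + (3*I*√10 - 9531)) = -57376*(17106 + (-9531 + 3*I*√10)) = -57376*(7575 + 3*I*√10) = -434623200 - 172128*I*√10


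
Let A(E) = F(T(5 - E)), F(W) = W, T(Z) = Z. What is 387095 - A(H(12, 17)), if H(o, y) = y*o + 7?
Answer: 387301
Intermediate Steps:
H(o, y) = 7 + o*y (H(o, y) = o*y + 7 = 7 + o*y)
A(E) = 5 - E
387095 - A(H(12, 17)) = 387095 - (5 - (7 + 12*17)) = 387095 - (5 - (7 + 204)) = 387095 - (5 - 1*211) = 387095 - (5 - 211) = 387095 - 1*(-206) = 387095 + 206 = 387301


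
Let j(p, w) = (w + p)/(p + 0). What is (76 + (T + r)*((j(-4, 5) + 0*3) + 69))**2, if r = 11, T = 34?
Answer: 160757041/16 ≈ 1.0047e+7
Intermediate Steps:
j(p, w) = (p + w)/p
(76 + (T + r)*((j(-4, 5) + 0*3) + 69))**2 = (76 + (34 + 11)*(((-4 + 5)/(-4) + 0*3) + 69))**2 = (76 + 45*((-1/4*1 + 0) + 69))**2 = (76 + 45*((-1/4 + 0) + 69))**2 = (76 + 45*(-1/4 + 69))**2 = (76 + 45*(275/4))**2 = (76 + 12375/4)**2 = (12679/4)**2 = 160757041/16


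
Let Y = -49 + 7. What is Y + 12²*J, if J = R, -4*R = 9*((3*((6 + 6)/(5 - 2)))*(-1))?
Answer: 3846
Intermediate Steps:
R = 27 (R = -9*(3*((6 + 6)/(5 - 2)))*(-1)/4 = -9*(3*(12/3))*(-1)/4 = -9*(3*(12*(⅓)))*(-1)/4 = -9*(3*4)*(-1)/4 = -9*12*(-1)/4 = -9*(-12)/4 = -¼*(-108) = 27)
J = 27
Y = -42
Y + 12²*J = -42 + 12²*27 = -42 + 144*27 = -42 + 3888 = 3846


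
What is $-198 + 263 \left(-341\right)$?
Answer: $-89881$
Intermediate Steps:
$-198 + 263 \left(-341\right) = -198 - 89683 = -89881$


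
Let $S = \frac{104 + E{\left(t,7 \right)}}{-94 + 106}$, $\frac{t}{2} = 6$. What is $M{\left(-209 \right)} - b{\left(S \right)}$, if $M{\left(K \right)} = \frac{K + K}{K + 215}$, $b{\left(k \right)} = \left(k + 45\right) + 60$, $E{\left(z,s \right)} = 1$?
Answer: $- \frac{2201}{12} \approx -183.42$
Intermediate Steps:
$t = 12$ ($t = 2 \cdot 6 = 12$)
$S = \frac{35}{4}$ ($S = \frac{104 + 1}{-94 + 106} = \frac{105}{12} = 105 \cdot \frac{1}{12} = \frac{35}{4} \approx 8.75$)
$b{\left(k \right)} = 105 + k$ ($b{\left(k \right)} = \left(45 + k\right) + 60 = 105 + k$)
$M{\left(K \right)} = \frac{2 K}{215 + K}$
$M{\left(-209 \right)} - b{\left(S \right)} = 2 \left(-209\right) \frac{1}{215 - 209} - \left(105 + \frac{35}{4}\right) = 2 \left(-209\right) \frac{1}{6} - \frac{455}{4} = - \frac{209}{3} - \frac{455}{4} = - \frac{2201}{12}$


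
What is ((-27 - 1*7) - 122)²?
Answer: 24336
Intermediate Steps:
((-27 - 1*7) - 122)² = ((-27 - 7) - 122)² = (-34 - 122)² = (-156)² = 24336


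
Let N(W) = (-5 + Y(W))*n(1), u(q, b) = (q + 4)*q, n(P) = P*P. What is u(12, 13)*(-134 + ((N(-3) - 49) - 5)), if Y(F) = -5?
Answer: -38016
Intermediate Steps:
n(P) = P²
u(q, b) = q*(4 + q) (u(q, b) = (4 + q)*q = q*(4 + q))
N(W) = -10 (N(W) = (-5 - 5)*1² = -10*1 = -10)
u(12, 13)*(-134 + ((N(-3) - 49) - 5)) = (12*(4 + 12))*(-134 + ((-10 - 49) - 5)) = (12*16)*(-134 + (-59 - 5)) = 192*(-134 - 64) = 192*(-198) = -38016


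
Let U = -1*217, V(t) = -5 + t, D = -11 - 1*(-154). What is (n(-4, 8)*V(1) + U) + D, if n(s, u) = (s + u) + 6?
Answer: -114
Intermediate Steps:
D = 143 (D = -11 + 154 = 143)
n(s, u) = 6 + s + u
U = -217
(n(-4, 8)*V(1) + U) + D = ((6 - 4 + 8)*(-5 + 1) - 217) + 143 = (10*(-4) - 217) + 143 = (-40 - 217) + 143 = -257 + 143 = -114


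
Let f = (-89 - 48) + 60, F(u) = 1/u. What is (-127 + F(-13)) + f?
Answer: -2653/13 ≈ -204.08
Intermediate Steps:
f = -77 (f = -137 + 60 = -77)
(-127 + F(-13)) + f = (-127 + 1/(-13)) - 77 = (-127 - 1/13) - 77 = -1652/13 - 77 = -2653/13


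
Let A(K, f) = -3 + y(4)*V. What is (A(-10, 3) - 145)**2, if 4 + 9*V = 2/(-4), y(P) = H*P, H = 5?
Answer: 24964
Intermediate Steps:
y(P) = 5*P
V = -1/2 (V = -4/9 + (2/(-4))/9 = -4/9 + (2*(-1/4))/9 = -4/9 + (1/9)*(-1/2) = -4/9 - 1/18 = -1/2 ≈ -0.50000)
A(K, f) = -13 (A(K, f) = -3 + (5*4)*(-1/2) = -3 + 20*(-1/2) = -3 - 10 = -13)
(A(-10, 3) - 145)**2 = (-13 - 145)**2 = (-158)**2 = 24964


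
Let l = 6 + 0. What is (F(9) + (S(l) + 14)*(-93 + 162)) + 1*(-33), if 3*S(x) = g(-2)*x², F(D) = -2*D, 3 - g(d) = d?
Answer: 5055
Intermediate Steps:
g(d) = 3 - d
l = 6
S(x) = 5*x²/3 (S(x) = ((3 - 1*(-2))*x²)/3 = ((3 + 2)*x²)/3 = (5*x²)/3 = 5*x²/3)
(F(9) + (S(l) + 14)*(-93 + 162)) + 1*(-33) = (-2*9 + ((5/3)*6² + 14)*(-93 + 162)) + 1*(-33) = (-18 + ((5/3)*36 + 14)*69) - 33 = (-18 + (60 + 14)*69) - 33 = (-18 + 74*69) - 33 = (-18 + 5106) - 33 = 5088 - 33 = 5055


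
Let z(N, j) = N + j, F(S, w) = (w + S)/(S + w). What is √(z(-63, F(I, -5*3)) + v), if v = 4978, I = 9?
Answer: 2*√1229 ≈ 70.114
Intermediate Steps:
F(S, w) = 1 (F(S, w) = (S + w)/(S + w) = 1)
√(z(-63, F(I, -5*3)) + v) = √((-63 + 1) + 4978) = √(-62 + 4978) = √4916 = 2*√1229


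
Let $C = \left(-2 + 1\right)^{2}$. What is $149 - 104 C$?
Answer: $45$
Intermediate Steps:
$C = 1$ ($C = \left(-1\right)^{2} = 1$)
$149 - 104 C = 149 - 104 = 45$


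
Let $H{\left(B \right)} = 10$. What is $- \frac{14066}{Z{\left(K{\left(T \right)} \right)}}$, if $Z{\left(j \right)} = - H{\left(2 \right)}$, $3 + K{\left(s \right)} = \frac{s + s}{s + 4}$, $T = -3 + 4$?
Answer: $\frac{7033}{5} \approx 1406.6$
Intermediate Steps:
$T = 1$
$K{\left(s \right)} = -3 + \frac{2 s}{4 + s}$ ($K{\left(s \right)} = -3 + \frac{s + s}{s + 4} = -3 + \frac{2 s}{4 + s}$)
$Z{\left(j \right)} = -10$ ($Z{\left(j \right)} = \left(-1\right) 10 = -10$)
$- \frac{14066}{Z{\left(K{\left(T \right)} \right)}} = - \frac{14066}{-10} = \left(-14066\right) \left(- \frac{1}{10}\right) = \frac{7033}{5}$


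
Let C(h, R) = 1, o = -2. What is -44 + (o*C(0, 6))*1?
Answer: -46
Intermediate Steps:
-44 + (o*C(0, 6))*1 = -44 - 2*1*1 = -44 - 2*1 = -44 - 2 = -46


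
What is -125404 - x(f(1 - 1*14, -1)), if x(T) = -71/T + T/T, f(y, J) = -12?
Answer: -1504931/12 ≈ -1.2541e+5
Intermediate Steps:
x(T) = 1 - 71/T (x(T) = -71/T + 1 = 1 - 71/T)
-125404 - x(f(1 - 1*14, -1)) = -125404 - (-71 - 12)/(-12) = -125404 - (-1)*(-83)/12 = -125404 - 1*83/12 = -125404 - 83/12 = -1504931/12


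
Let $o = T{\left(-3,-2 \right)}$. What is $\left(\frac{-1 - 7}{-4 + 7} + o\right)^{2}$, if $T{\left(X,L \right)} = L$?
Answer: $\frac{196}{9} \approx 21.778$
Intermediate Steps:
$o = -2$
$\left(\frac{-1 - 7}{-4 + 7} + o\right)^{2} = \left(\frac{-1 - 7}{-4 + 7} - 2\right)^{2} = \left(- \frac{8}{3} - 2\right)^{2} = \left(- \frac{14}{3}\right)^{2} = \frac{196}{9}$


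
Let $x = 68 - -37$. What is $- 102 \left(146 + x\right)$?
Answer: $-25602$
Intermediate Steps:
$x = 105$ ($x = 68 + 37 = 105$)
$- 102 \left(146 + x\right) = - 102 \left(146 + 105\right) = \left(-102\right) 251 = -25602$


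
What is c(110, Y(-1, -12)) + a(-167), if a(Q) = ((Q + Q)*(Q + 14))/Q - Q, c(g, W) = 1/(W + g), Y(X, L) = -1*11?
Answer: -13760/99 ≈ -138.99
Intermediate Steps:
Y(X, L) = -11
a(Q) = 28 + Q (a(Q) = ((2*Q)*(14 + Q))/Q - Q = (2*Q*(14 + Q))/Q - Q = (28 + 2*Q) - Q = 28 + Q)
c(110, Y(-1, -12)) + a(-167) = 1/(-11 + 110) + (28 - 167) = 1/99 - 139 = -13760/99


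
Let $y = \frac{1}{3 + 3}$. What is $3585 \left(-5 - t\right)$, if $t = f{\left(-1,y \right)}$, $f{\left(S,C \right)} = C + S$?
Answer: $- \frac{29875}{2} \approx -14938.0$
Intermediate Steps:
$y = \frac{1}{6} \approx 0.16667$
$t = - \frac{5}{6}$ ($t = \frac{1}{6} - 1 = - \frac{5}{6} \approx -0.83333$)
$3585 \left(-5 - t\right) = 3585 \left(-5 - - \frac{5}{6}\right) = 3585 \left(-5 + \frac{5}{6}\right) = 3585 \left(- \frac{25}{6}\right) = - \frac{29875}{2}$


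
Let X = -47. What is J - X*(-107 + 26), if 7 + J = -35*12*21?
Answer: -12634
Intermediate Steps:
J = -8827 (J = -7 - 35*12*21 = -7 - 420*21 = -7 - 8820 = -8827)
J - X*(-107 + 26) = -8827 - (-47)*(-107 + 26) = -8827 - (-47)*(-81) = -8827 - 1*3807 = -8827 - 3807 = -12634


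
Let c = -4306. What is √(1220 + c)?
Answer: I*√3086 ≈ 55.552*I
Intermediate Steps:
√(1220 + c) = √(1220 - 4306) = √(-3086) = I*√3086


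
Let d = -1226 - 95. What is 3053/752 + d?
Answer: -990339/752 ≈ -1316.9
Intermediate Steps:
d = -1321
3053/752 + d = 3053/752 - 1321 = -990339/752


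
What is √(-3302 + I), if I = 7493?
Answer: √4191 ≈ 64.738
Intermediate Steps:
√(-3302 + I) = √(-3302 + 7493) = √4191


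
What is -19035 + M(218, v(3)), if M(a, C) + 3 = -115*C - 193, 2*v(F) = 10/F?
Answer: -58268/3 ≈ -19423.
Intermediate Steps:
v(F) = 5/F (v(F) = (10/F)/2 = 5/F)
M(a, C) = -196 - 115*C (M(a, C) = -3 + (-115*C - 193) = -3 + (-193 - 115*C) = -196 - 115*C)
-19035 + M(218, v(3)) = -19035 + (-196 - 575/3) = -19035 - 1163/3 = -58268/3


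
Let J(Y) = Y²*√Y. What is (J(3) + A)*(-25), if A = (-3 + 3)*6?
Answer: -225*√3 ≈ -389.71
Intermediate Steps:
J(Y) = Y^(5/2)
A = 0 (A = 0*6 = 0)
(J(3) + A)*(-25) = (3^(5/2) + 0)*(-25) = (9*√3 + 0)*(-25) = (9*√3)*(-25) = -225*√3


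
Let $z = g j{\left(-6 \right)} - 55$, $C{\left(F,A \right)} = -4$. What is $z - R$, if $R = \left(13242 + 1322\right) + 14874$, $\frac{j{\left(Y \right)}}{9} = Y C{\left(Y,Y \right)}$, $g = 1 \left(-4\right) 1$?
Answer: $-30357$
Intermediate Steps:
$g = -4$ ($g = \left(-4\right) 1 = -4$)
$j{\left(Y \right)} = - 36 Y$ ($j{\left(Y \right)} = 9 Y \left(-4\right) = 9 \left(- 4 Y\right) = - 36 Y$)
$z = -919$ ($z = - 4 \left(\left(-36\right) \left(-6\right)\right) - 55 = \left(-4\right) 216 - 55 = -864 - 55 = -919$)
$R = 29438$ ($R = 14564 + 14874 = 29438$)
$z - R = -919 - 29438 = -30357$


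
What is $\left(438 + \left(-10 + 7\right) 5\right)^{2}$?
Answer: $178929$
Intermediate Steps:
$\left(438 + \left(-10 + 7\right) 5\right)^{2} = \left(438 - 15\right)^{2} = 423^{2} = 178929$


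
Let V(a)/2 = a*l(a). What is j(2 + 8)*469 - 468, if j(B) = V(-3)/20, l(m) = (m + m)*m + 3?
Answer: -34227/10 ≈ -3422.7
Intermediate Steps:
l(m) = 3 + 2*m² (l(m) = (2*m)*m + 3 = 2*m² + 3 = 3 + 2*m²)
V(a) = 2*a*(3 + 2*a²) (V(a) = 2*(a*(3 + 2*a²)) = 2*a*(3 + 2*a²))
j(B) = -63/10 (j(B) = (4*(-3)³ + 6*(-3))/20 = (4*(-27) - 18)*(1/20) = (-108 - 18)*(1/20) = -126*1/20 = -63/10)
j(2 + 8)*469 - 468 = -63/10*469 - 468 = -29547/10 - 468 = -34227/10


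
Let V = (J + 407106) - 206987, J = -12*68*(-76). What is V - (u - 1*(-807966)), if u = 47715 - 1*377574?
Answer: -215972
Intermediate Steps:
J = 62016 (J = -816*(-76) = 62016)
V = 262135 (V = (62016 + 407106) - 206987 = 469122 - 206987 = 262135)
u = -329859 (u = 47715 - 377574 = -329859)
V - (u - 1*(-807966)) = 262135 - (-329859 - 1*(-807966)) = 262135 - (-329859 + 807966) = 262135 - 1*478107 = 262135 - 478107 = -215972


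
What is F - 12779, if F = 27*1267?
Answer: 21430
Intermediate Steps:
F = 34209
F - 12779 = 34209 - 12779 = 21430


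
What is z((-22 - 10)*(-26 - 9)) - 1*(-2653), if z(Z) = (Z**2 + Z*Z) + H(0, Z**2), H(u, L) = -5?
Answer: 2511448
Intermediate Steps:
z(Z) = -5 + 2*Z**2 (z(Z) = (Z**2 + Z*Z) - 5 = (Z**2 + Z**2) - 5 = 2*Z**2 - 5 = -5 + 2*Z**2)
z((-22 - 10)*(-26 - 9)) - 1*(-2653) = (-5 + 2*((-22 - 10)*(-26 - 9))**2) - 1*(-2653) = (-5 + 2*(-32*(-35))**2) + 2653 = (-5 + 2*1120**2) + 2653 = (-5 + 2*1254400) + 2653 = (-5 + 2508800) + 2653 = 2508795 + 2653 = 2511448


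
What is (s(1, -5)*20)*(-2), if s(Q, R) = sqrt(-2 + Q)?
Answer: -40*I ≈ -40.0*I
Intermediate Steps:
(s(1, -5)*20)*(-2) = (sqrt(-2 + 1)*20)*(-2) = (sqrt(-1)*20)*(-2) = (I*20)*(-2) = (20*I)*(-2) = -40*I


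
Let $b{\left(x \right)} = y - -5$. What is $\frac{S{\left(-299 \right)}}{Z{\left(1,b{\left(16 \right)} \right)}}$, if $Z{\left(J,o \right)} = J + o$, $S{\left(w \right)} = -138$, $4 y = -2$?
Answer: $- \frac{276}{11} \approx -25.091$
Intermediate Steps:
$y = - \frac{1}{2}$ ($y = \frac{1}{4} \left(-2\right) = - \frac{1}{2} \approx -0.5$)
$b{\left(x \right)} = \frac{9}{2}$ ($b{\left(x \right)} = - \frac{1}{2} - -5 = - \frac{1}{2} + 5 = \frac{9}{2}$)
$\frac{S{\left(-299 \right)}}{Z{\left(1,b{\left(16 \right)} \right)}} = - \frac{138}{1 + \frac{9}{2}} = - \frac{138}{\frac{11}{2}} = \left(-138\right) \frac{2}{11} = - \frac{276}{11}$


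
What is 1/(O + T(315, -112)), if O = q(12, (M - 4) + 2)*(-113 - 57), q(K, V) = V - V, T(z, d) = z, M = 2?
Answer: 1/315 ≈ 0.0031746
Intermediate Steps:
q(K, V) = 0
O = 0 (O = 0*(-113 - 57) = 0*(-170) = 0)
1/(O + T(315, -112)) = 1/(0 + 315) = 1/315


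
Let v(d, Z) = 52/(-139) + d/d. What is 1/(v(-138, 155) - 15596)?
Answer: -139/2167757 ≈ -6.4122e-5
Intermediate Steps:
v(d, Z) = 87/139 (v(d, Z) = 52*(-1/139) + 1 = -52/139 + 1 = 87/139)
1/(v(-138, 155) - 15596) = 1/(87/139 - 15596) = 1/(-2167757/139) = -139/2167757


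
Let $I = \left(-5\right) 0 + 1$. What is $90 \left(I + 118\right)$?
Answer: $10710$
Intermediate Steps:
$I = 1$ ($I = 0 + 1 = 1$)
$90 \left(I + 118\right) = 90 \left(1 + 118\right) = 90 \cdot 119 = 10710$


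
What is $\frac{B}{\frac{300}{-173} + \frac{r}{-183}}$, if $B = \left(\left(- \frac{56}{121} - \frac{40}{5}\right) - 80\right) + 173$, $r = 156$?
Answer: $- \frac{107946637}{3302816} \approx -32.683$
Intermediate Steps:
$B = \frac{10229}{121}$ ($B = \left(\left(\left(-56\right) \frac{1}{121} - 8\right) - 80\right) + 173 = \left(\left(- \frac{56}{121} - 8\right) - 80\right) + 173 = \left(- \frac{1024}{121} - 80\right) + 173 = - \frac{10704}{121} + 173 = \frac{10229}{121} \approx 84.537$)
$\frac{B}{\frac{300}{-173} + \frac{r}{-183}} = \frac{10229}{121 \left(\frac{300}{-173} + \frac{156}{-183}\right)} = \frac{10229}{121 \left(300 \left(- \frac{1}{173}\right) + 156 \left(- \frac{1}{183}\right)\right)} = \frac{10229}{121 \left(- \frac{300}{173} - \frac{52}{61}\right)} = \frac{10229}{121 \left(- \frac{27296}{10553}\right)} = \frac{10229}{121} \left(- \frac{10553}{27296}\right) = - \frac{107946637}{3302816}$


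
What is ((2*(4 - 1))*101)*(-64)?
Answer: -38784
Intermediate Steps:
((2*(4 - 1))*101)*(-64) = ((2*3)*101)*(-64) = (6*101)*(-64) = 606*(-64) = -38784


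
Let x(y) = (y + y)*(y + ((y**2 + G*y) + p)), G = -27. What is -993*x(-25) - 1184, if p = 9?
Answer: 63749416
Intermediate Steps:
x(y) = 2*y*(9 + y**2 - 26*y) (x(y) = (y + y)*(y + ((y**2 - 27*y) + 9)) = (2*y)*(y + (9 + y**2 - 27*y)) = (2*y)*(9 + y**2 - 26*y) = 2*y*(9 + y**2 - 26*y))
-993*x(-25) - 1184 = -1986*(-25)*(9 + (-25)**2 - 26*(-25)) - 1184 = -1986*(-25)*(9 + 625 + 650) - 1184 = -1986*(-25)*1284 - 1184 = -993*(-64200) - 1184 = 63750600 - 1184 = 63749416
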